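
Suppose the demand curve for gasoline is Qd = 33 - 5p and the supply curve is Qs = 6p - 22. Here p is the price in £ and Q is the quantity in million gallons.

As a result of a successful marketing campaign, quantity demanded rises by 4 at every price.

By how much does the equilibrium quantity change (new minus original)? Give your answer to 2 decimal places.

Before the shock: 33 - 5p = 6p - 22 ⇒ 55 = 11p ⇒ p = 5, Q = 8.
The new curves are Qd = 37 - 5p (demand) and Qs = 6p - 22 (supply).
Clearing the new market: 37 - 5p = 6p - 22, so p = 59/11 ≈ 5.3636 and Q = 112/11 ≈ 10.1818.
ΔQ = 10.1818 − 8 = +2.18.

+2.18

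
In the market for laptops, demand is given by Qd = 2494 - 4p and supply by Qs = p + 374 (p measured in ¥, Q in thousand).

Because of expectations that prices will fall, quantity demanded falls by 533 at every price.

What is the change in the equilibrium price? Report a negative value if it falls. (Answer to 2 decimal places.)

Original equilibrium: 2494 - 4p = p + 374 gives 2120 = 5p, so p = 424 and Q = 798.
With the change applied: demand Qd = 1961 - 4p, supply Qs = p + 374.
New equilibrium: 1961 - 4p = p + 374 ⇒ 1587 = 5p ⇒ p = 317.4, Q = 691.4.
Δp = 317.4 − 424 = -106.60.

-106.60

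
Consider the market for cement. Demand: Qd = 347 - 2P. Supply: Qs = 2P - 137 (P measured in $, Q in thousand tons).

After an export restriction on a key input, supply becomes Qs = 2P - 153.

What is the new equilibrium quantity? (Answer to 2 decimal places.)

97.00

Initially, 347 - 2P = 2P - 137, so 484 = 4P and P = 121, Q = 105.
The new curves are Qd = 347 - 2P (demand) and Qs = 2P - 153 (supply).
Clearing the new market: 347 - 2P = 2P - 153, so P = 125 and Q = 97.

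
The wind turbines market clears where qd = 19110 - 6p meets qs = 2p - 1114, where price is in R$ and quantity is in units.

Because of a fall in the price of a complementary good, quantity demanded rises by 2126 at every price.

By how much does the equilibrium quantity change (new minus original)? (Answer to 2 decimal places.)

+531.50

Before the shock: 19110 - 6p = 2p - 1114 ⇒ 20224 = 8p ⇒ p = 2528, q = 3942.
With the change applied: demand qd = 21236 - 6p, supply qs = 2p - 1114.
Equate the new curves: 21236 - 6p = 2p - 1114, giving 22350 = 8p, p = 2793.75, q = 4473.5.
Δq = 4473.5 − 3942 = +531.50.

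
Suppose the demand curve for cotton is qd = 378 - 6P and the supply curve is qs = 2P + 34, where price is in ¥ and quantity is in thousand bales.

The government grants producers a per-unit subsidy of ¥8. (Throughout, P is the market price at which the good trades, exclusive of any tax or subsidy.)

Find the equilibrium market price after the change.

41

Solve the original market: 378 - 6P = 2P + 34, hence P = 43 and q = 120.
Since sellers receive the price plus the subsidy, the effective supply curve becomes qs = 2P + 50.
Setting them equal: 378 - 6P = 2P + 50 → 328 = 8P, so P = 41 and q = 132.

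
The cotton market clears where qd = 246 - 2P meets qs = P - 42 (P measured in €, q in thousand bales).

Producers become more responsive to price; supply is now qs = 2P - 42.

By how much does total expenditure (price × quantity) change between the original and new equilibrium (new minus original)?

+2160

Solve the original market: 246 - 2P = P - 42, hence P = 96 and q = 54.
With the change applied: demand qd = 246 - 2P, supply qs = 2P - 42.
New equilibrium: 246 - 2P = 2P - 42 ⇒ 288 = 4P ⇒ P = 72, q = 102.
Expenditure moves from 96×54 = 5184 to 72×102 = 7344; change = +2160.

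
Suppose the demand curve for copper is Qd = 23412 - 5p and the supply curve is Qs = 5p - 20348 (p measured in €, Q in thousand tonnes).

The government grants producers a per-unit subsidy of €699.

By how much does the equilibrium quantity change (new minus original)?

+1747.5

Initially, 23412 - 5p = 5p - 20348, so 43760 = 10p and p = 4376, Q = 1532.
Since sellers receive the price plus the subsidy, the effective supply curve becomes Qs = 5p - 16853.
Equate the new curves: 23412 - 5p = 5p - 16853, giving 40265 = 10p, p = 4026.5, Q = 3279.5.
ΔQ = 3279.5 − 1532 = +1747.5.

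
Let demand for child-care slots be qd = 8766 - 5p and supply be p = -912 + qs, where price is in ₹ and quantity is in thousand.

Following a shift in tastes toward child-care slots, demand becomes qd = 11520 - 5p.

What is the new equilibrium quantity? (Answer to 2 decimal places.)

Initially, 8766 - 5p = p + 912, so 7854 = 6p and p = 1309, q = 2221.
The shock moves the curves to qd = 11520 - 5p and qs = p + 912.
Setting them equal: 11520 - 5p = p + 912 → 10608 = 6p, so p = 1768 and q = 2680.

2680.00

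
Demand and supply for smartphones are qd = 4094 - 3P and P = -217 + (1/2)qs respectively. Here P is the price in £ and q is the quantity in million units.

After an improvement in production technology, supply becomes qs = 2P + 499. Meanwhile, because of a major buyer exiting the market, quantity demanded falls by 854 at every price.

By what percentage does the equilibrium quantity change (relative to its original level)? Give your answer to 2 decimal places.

-15.94

Original equilibrium: 4094 - 3P = 2P + 434 gives 3660 = 5P, so P = 732 and q = 1898.
With the change applied: demand qd = 3240 - 3P, supply qs = 2P + 499.
Clearing the new market: 3240 - 3P = 2P + 499, so P = 548.2 and q = 1595.4.
%Δq = (1595.4 − 1898) / 1898 × 100 = -15.94%.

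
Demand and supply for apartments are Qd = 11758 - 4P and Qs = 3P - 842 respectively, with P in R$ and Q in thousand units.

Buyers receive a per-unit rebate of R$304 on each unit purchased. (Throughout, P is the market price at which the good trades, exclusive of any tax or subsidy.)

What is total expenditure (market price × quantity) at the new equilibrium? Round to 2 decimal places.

Original equilibrium: 11758 - 4P = 3P - 842 gives 12600 = 7P, so P = 1800 and Q = 4558.
Since buyers' out-of-pocket price is the market price minus the rebate, the effective demand curve becomes Qd = 12974 - 4P.
Clearing the new market: 12974 - 4P = 3P - 842, so P = 13816/7 ≈ 1973.7143 and Q = 35554/7 ≈ 5079.1429.
New expenditure = 1973.7143 × 5079.1429 = 10024776.82.

10024776.82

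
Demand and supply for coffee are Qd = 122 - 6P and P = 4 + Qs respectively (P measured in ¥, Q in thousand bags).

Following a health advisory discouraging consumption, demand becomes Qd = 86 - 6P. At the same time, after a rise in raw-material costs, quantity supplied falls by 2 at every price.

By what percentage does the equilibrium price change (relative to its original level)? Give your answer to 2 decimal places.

Original equilibrium: 122 - 6P = P - 4 gives 126 = 7P, so P = 18 and Q = 14.
After the shift, demand is Qd = 86 - 6P and supply is Qs = P - 6.
Setting them equal: 86 - 6P = P - 6 → 92 = 7P, so P = 92/7 ≈ 13.1429 and Q = 50/7 ≈ 7.1429.
%ΔP = (13.1429 − 18) / 18 × 100 = -26.98%.

-26.98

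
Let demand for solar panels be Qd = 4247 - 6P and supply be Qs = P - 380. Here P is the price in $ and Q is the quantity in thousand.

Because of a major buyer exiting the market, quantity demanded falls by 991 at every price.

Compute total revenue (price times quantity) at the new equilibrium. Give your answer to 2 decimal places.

72423.18

Solve the original market: 4247 - 6P = P - 380, hence P = 661 and Q = 281.
With the change applied: demand Qd = 3256 - 6P, supply Qs = P - 380.
Clearing the new market: 3256 - 6P = P - 380, so P = 3636/7 ≈ 519.4286 and Q = 976/7 ≈ 139.4286.
New expenditure = 519.4286 × 139.4286 = 72423.18.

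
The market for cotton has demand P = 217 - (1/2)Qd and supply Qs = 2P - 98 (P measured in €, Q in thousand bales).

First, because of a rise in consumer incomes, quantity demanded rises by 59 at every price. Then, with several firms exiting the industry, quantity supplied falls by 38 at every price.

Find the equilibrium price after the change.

Solve the original market: 434 - 2P = 2P - 98, hence P = 133 and Q = 168.
The new curves are Qd = 493 - 2P (demand) and Qs = 2P - 136 (supply).
New equilibrium: 493 - 2P = 2P - 136 ⇒ 629 = 4P ⇒ P = 157.25, Q = 178.5.

157.25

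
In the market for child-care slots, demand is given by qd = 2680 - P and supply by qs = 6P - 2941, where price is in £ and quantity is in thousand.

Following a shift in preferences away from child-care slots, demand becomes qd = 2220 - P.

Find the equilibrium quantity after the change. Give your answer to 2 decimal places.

Before the shock: 2680 - P = 6P - 2941 ⇒ 5621 = 7P ⇒ P = 803, q = 1877.
With the change applied: demand qd = 2220 - P, supply qs = 6P - 2941.
Setting them equal: 2220 - P = 6P - 2941 → 5161 = 7P, so P = 5161/7 ≈ 737.2857 and q = 10379/7 ≈ 1482.7143.

1482.71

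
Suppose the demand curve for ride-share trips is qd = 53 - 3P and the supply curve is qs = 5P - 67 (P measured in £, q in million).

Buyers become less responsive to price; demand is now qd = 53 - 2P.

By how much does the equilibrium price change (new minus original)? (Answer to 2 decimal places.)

+2.14

Original equilibrium: 53 - 3P = 5P - 67 gives 120 = 8P, so P = 15 and q = 8.
The new curves are qd = 53 - 2P (demand) and qs = 5P - 67 (supply).
Clearing the new market: 53 - 2P = 5P - 67, so P = 120/7 ≈ 17.1429 and q = 131/7 ≈ 18.7143.
ΔP = 17.1429 − 15 = +2.14.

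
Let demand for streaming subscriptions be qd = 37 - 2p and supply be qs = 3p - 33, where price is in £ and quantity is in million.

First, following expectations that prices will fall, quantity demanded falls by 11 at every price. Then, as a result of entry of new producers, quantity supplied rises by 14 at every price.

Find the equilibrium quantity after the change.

8

Initially, 37 - 2p = 3p - 33, so 70 = 5p and p = 14, q = 9.
The shock moves the curves to qd = 26 - 2p and qs = 3p - 19.
Clearing the new market: 26 - 2p = 3p - 19, so p = 9 and q = 8.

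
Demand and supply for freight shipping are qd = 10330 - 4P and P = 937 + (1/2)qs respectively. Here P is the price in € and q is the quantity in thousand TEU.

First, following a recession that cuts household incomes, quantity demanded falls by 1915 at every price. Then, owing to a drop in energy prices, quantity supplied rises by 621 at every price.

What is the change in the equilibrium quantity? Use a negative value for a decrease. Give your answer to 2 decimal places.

Before the shock: 10330 - 4P = 2P - 1874 ⇒ 12204 = 6P ⇒ P = 2034, q = 2194.
The new curves are qd = 8415 - 4P (demand) and qs = 2P - 1253 (supply).
Equate the new curves: 8415 - 4P = 2P - 1253, giving 9668 = 6P, P = 4834/3 ≈ 1611.3333, q = 5909/3 ≈ 1969.6667.
Δq = 1969.6667 − 2194 = -224.33.

-224.33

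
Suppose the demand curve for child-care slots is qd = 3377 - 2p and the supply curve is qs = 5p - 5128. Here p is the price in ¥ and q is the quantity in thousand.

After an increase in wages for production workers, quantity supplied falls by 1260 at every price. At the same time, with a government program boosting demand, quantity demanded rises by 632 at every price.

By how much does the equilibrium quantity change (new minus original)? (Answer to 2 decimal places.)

Before the shock: 3377 - 2p = 5p - 5128 ⇒ 8505 = 7p ⇒ p = 1215, q = 947.
The new curves are qd = 4009 - 2p (demand) and qs = 5p - 6388 (supply).
Equate the new curves: 4009 - 2p = 5p - 6388, giving 10397 = 7p, p = 10397/7 ≈ 1485.2857, q = 7269/7 ≈ 1038.4286.
Δq = 1038.4286 − 947 = +91.43.

+91.43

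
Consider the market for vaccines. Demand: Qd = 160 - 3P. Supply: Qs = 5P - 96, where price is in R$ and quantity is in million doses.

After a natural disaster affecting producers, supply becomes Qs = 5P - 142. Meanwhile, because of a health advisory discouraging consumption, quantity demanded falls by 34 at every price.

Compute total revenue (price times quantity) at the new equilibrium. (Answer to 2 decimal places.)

854.25

Before the shock: 160 - 3P = 5P - 96 ⇒ 256 = 8P ⇒ P = 32, Q = 64.
With the change applied: demand Qd = 126 - 3P, supply Qs = 5P - 142.
New equilibrium: 126 - 3P = 5P - 142 ⇒ 268 = 8P ⇒ P = 33.5, Q = 25.5.
New expenditure = 33.5 × 25.5 = 854.25.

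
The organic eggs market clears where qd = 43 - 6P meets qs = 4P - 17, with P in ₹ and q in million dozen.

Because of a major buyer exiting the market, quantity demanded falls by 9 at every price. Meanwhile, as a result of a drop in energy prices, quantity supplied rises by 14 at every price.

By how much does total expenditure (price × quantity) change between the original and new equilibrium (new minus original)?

Solve the original market: 43 - 6P = 4P - 17, hence P = 6 and q = 7.
The new curves are qd = 34 - 6P (demand) and qs = 4P - 3 (supply).
Equate the new curves: 34 - 6P = 4P - 3, giving 37 = 10P, P = 3.7, q = 11.8.
Expenditure moves from 6×7 = 42 to 3.7×11.8 = 43.66; change = +1.66.

+1.66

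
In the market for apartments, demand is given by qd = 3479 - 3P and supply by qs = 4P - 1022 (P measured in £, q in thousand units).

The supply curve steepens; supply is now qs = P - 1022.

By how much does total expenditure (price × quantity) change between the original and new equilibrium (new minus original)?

Initially, 3479 - 3P = 4P - 1022, so 4501 = 7P and P = 643, q = 1550.
With the change applied: demand qd = 3479 - 3P, supply qs = P - 1022.
New equilibrium: 3479 - 3P = P - 1022 ⇒ 4501 = 4P ⇒ P = 1125.25, q = 103.25.
Expenditure moves from 643×1550 = 996650 to 1125.25×103.25 = 116182.0625; change = -880467.9375.

-880467.9375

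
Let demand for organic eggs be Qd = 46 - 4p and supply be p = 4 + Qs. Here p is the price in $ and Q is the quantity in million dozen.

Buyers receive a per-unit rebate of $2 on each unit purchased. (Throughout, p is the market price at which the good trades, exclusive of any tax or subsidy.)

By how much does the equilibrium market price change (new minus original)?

Before the shock: 46 - 4p = p - 4 ⇒ 50 = 5p ⇒ p = 10, Q = 6.
Since buyers' out-of-pocket price is the market price minus the rebate, the effective demand curve becomes Qd = 54 - 4p.
Equate the new curves: 54 - 4p = p - 4, giving 58 = 5p, p = 11.6, Q = 7.6.
Δp = 11.6 − 10 = +1.6.

+1.6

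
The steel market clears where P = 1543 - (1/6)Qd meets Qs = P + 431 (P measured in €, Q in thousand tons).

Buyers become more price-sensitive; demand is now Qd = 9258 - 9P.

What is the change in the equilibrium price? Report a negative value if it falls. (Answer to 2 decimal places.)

-378.30

Original equilibrium: 9258 - 6P = P + 431 gives 8827 = 7P, so P = 1261 and Q = 1692.
After the shift, demand is Qd = 9258 - 9P and supply is Qs = P + 431.
New equilibrium: 9258 - 9P = P + 431 ⇒ 8827 = 10P ⇒ P = 882.7, Q = 1313.7.
ΔP = 882.7 − 1261 = -378.30.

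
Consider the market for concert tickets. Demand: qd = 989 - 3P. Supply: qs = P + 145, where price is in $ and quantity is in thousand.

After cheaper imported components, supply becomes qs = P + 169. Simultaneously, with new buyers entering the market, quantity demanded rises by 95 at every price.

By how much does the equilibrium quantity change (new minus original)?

+41.75

Before the shock: 989 - 3P = P + 145 ⇒ 844 = 4P ⇒ P = 211, q = 356.
After the shift, demand is qd = 1084 - 3P and supply is qs = P + 169.
Clearing the new market: 1084 - 3P = P + 169, so P = 228.75 and q = 397.75.
Δq = 397.75 − 356 = +41.75.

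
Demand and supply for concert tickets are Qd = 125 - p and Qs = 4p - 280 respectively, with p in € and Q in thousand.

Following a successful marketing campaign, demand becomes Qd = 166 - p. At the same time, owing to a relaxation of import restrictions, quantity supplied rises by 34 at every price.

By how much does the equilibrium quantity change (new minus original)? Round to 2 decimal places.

Original equilibrium: 125 - p = 4p - 280 gives 405 = 5p, so p = 81 and Q = 44.
With the change applied: demand Qd = 166 - p, supply Qs = 4p - 246.
Clearing the new market: 166 - p = 4p - 246, so p = 82.4 and Q = 83.6.
ΔQ = 83.6 − 44 = +39.60.

+39.60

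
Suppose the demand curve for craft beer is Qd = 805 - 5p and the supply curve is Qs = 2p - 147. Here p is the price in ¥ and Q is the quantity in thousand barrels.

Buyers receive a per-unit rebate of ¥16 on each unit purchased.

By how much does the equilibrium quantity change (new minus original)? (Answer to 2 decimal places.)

Solve the original market: 805 - 5p = 2p - 147, hence p = 136 and Q = 125.
Since buyers' out-of-pocket price is the market price minus the rebate, the effective demand curve becomes Qd = 885 - 5p.
New equilibrium: 885 - 5p = 2p - 147 ⇒ 1032 = 7p ⇒ p = 1032/7 ≈ 147.4286, Q = 1035/7 ≈ 147.8571.
ΔQ = 147.8571 − 125 = +22.86.

+22.86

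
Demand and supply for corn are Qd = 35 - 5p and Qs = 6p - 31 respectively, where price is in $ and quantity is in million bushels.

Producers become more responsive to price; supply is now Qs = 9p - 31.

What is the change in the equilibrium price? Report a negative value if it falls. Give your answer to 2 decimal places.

Original equilibrium: 35 - 5p = 6p - 31 gives 66 = 11p, so p = 6 and Q = 5.
The new curves are Qd = 35 - 5p (demand) and Qs = 9p - 31 (supply).
Equate the new curves: 35 - 5p = 9p - 31, giving 66 = 14p, p = 33/7 ≈ 4.7143, Q = 80/7 ≈ 11.4286.
Δp = 4.7143 − 6 = -1.29.

-1.29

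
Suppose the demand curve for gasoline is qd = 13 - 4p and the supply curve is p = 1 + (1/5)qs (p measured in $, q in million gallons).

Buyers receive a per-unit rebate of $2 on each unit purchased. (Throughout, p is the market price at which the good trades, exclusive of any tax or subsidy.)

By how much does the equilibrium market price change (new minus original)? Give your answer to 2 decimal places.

Solve the original market: 13 - 4p = 5p - 5, hence p = 2 and q = 5.
Since buyers' out-of-pocket price is the market price minus the rebate, the effective demand curve becomes qd = 21 - 4p.
Clearing the new market: 21 - 4p = 5p - 5, so p = 26/9 ≈ 2.8889 and q = 85/9 ≈ 9.4444.
Δp = 2.8889 − 2 = +0.89.

+0.89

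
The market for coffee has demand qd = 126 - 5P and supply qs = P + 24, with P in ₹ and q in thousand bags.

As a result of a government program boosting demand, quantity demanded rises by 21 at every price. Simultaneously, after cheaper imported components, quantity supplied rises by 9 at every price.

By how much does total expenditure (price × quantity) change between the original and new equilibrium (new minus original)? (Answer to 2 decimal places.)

Solve the original market: 126 - 5P = P + 24, hence P = 17 and q = 41.
The shock moves the curves to qd = 147 - 5P and qs = P + 33.
Equate the new curves: 147 - 5P = P + 33, giving 114 = 6P, P = 19, q = 52.
Expenditure moves from 17×41 = 697 to 19×52 = 988; change = +291.00.

+291.00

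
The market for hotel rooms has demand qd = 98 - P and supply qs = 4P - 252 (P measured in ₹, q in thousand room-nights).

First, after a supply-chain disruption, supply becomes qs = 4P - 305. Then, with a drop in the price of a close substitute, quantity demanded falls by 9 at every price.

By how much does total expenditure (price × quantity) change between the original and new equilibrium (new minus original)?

Solve the original market: 98 - P = 4P - 252, hence P = 70 and q = 28.
The new curves are qd = 89 - P (demand) and qs = 4P - 305 (supply).
Clearing the new market: 89 - P = 4P - 305, so P = 78.8 and q = 10.2.
Expenditure moves from 70×28 = 1960 to 78.8×10.2 = 803.76; change = -1156.24.

-1156.24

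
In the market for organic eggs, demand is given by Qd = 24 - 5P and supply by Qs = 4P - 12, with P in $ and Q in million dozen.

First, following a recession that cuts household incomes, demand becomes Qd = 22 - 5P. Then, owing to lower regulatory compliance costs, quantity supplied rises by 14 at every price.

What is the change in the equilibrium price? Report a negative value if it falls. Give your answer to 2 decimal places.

Original equilibrium: 24 - 5P = 4P - 12 gives 36 = 9P, so P = 4 and Q = 4.
With the change applied: demand Qd = 22 - 5P, supply Qs = 4P + 2.
New equilibrium: 22 - 5P = 4P + 2 ⇒ 20 = 9P ⇒ P = 20/9 ≈ 2.2222, Q = 98/9 ≈ 10.8889.
ΔP = 2.2222 − 4 = -1.78.

-1.78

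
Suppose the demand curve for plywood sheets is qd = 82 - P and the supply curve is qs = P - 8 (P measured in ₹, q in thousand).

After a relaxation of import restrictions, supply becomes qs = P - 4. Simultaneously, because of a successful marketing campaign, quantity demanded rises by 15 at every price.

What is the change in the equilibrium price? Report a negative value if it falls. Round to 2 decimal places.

Initially, 82 - P = P - 8, so 90 = 2P and P = 45, q = 37.
With the change applied: demand qd = 97 - P, supply qs = P - 4.
Clearing the new market: 97 - P = P - 4, so P = 50.5 and q = 46.5.
ΔP = 50.5 − 45 = +5.50.

+5.50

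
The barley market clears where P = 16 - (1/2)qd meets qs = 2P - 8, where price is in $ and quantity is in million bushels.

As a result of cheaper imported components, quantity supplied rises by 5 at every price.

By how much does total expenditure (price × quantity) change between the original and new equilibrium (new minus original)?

Before the shock: 32 - 2P = 2P - 8 ⇒ 40 = 4P ⇒ P = 10, q = 12.
After the shift, demand is qd = 32 - 2P and supply is qs = 2P - 3.
Equate the new curves: 32 - 2P = 2P - 3, giving 35 = 4P, P = 8.75, q = 14.5.
Expenditure moves from 10×12 = 120 to 8.75×14.5 = 126.875; change = +6.875.

+6.875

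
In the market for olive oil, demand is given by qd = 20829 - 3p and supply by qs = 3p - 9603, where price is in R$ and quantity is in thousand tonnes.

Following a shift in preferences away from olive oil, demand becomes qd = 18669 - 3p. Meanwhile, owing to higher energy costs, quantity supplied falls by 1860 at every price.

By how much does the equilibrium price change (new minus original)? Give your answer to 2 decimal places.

-50.00

Original equilibrium: 20829 - 3p = 3p - 9603 gives 30432 = 6p, so p = 5072 and q = 5613.
The new curves are qd = 18669 - 3p (demand) and qs = 3p - 11463 (supply).
New equilibrium: 18669 - 3p = 3p - 11463 ⇒ 30132 = 6p ⇒ p = 5022, q = 3603.
Δp = 5022 − 5072 = -50.00.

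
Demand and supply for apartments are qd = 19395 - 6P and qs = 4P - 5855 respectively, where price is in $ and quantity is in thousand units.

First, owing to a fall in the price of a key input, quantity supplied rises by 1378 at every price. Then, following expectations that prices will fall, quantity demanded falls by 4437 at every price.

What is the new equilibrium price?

Original equilibrium: 19395 - 6P = 4P - 5855 gives 25250 = 10P, so P = 2525 and q = 4245.
The shock moves the curves to qd = 14958 - 6P and qs = 4P - 4477.
Clearing the new market: 14958 - 6P = 4P - 4477, so P = 1943.5 and q = 3297.

1943.5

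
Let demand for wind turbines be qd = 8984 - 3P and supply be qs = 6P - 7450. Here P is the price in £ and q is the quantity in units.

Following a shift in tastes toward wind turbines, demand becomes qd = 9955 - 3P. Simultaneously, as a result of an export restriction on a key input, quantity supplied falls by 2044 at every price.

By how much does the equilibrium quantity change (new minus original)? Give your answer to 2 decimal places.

Initially, 8984 - 3P = 6P - 7450, so 16434 = 9P and P = 1826, q = 3506.
The new curves are qd = 9955 - 3P (demand) and qs = 6P - 9494 (supply).
New equilibrium: 9955 - 3P = 6P - 9494 ⇒ 19449 = 9P ⇒ P = 2161, q = 3472.
Δq = 3472 − 3506 = -34.00.

-34.00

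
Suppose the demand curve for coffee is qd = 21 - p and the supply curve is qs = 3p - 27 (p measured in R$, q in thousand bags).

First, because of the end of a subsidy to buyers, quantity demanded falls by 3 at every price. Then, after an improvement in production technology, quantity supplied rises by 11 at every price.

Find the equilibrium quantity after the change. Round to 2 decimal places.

9.50

Before the shock: 21 - p = 3p - 27 ⇒ 48 = 4p ⇒ p = 12, q = 9.
The shock moves the curves to qd = 18 - p and qs = 3p - 16.
Clearing the new market: 18 - p = 3p - 16, so p = 8.5 and q = 9.5.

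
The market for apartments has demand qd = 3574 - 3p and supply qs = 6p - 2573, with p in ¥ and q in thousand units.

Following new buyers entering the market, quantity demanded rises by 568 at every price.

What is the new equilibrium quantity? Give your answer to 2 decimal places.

1903.67

Original equilibrium: 3574 - 3p = 6p - 2573 gives 6147 = 9p, so p = 683 and q = 1525.
The shock moves the curves to qd = 4142 - 3p and qs = 6p - 2573.
Setting them equal: 4142 - 3p = 6p - 2573 → 6715 = 9p, so p = 6715/9 ≈ 746.1111 and q = 5711/3 ≈ 1903.6667.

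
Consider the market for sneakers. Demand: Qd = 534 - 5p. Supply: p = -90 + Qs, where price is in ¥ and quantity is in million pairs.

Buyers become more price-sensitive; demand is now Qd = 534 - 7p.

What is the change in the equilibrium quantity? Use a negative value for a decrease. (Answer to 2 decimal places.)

Before the shock: 534 - 5p = p + 90 ⇒ 444 = 6p ⇒ p = 74, Q = 164.
With the change applied: demand Qd = 534 - 7p, supply Qs = p + 90.
Setting them equal: 534 - 7p = p + 90 → 444 = 8p, so p = 55.5 and Q = 145.5.
ΔQ = 145.5 − 164 = -18.50.

-18.50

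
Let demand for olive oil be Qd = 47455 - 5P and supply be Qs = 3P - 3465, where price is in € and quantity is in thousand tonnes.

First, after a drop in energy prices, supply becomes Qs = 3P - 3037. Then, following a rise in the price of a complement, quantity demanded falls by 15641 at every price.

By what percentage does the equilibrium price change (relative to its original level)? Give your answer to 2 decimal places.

Solve the original market: 47455 - 5P = 3P - 3465, hence P = 6365 and Q = 15630.
After the shift, demand is Qd = 31814 - 5P and supply is Qs = 3P - 3037.
Setting them equal: 31814 - 5P = 3P - 3037 → 34851 = 8P, so P = 4356.375 and Q = 10032.125.
%ΔP = (4356.375 − 6365) / 6365 × 100 = -31.56%.

-31.56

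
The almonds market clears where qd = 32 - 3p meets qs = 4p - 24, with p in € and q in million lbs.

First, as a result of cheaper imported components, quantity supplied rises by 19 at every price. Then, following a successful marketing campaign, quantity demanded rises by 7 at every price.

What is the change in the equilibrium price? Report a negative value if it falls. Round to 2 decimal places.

-1.71

Before the shock: 32 - 3p = 4p - 24 ⇒ 56 = 7p ⇒ p = 8, q = 8.
The shock moves the curves to qd = 39 - 3p and qs = 4p - 5.
Clearing the new market: 39 - 3p = 4p - 5, so p = 44/7 ≈ 6.2857 and q = 141/7 ≈ 20.1429.
Δp = 6.2857 − 8 = -1.71.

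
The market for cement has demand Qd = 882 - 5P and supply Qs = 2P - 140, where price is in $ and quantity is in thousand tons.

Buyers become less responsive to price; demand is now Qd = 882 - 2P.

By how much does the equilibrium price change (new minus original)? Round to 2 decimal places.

Initially, 882 - 5P = 2P - 140, so 1022 = 7P and P = 146, Q = 152.
The shock moves the curves to Qd = 882 - 2P and Qs = 2P - 140.
Setting them equal: 882 - 2P = 2P - 140 → 1022 = 4P, so P = 255.5 and Q = 371.
ΔP = 255.5 − 146 = +109.50.

+109.50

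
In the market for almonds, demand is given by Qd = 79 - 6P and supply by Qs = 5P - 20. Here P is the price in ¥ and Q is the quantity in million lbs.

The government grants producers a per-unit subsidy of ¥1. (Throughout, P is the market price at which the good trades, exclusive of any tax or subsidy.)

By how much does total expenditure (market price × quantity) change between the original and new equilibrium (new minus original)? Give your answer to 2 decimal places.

Initially, 79 - 6P = 5P - 20, so 99 = 11P and P = 9, Q = 25.
Since sellers receive the price plus the subsidy, the effective supply curve becomes Qs = 5P - 15.
Setting them equal: 79 - 6P = 5P - 15 → 94 = 11P, so P = 94/11 ≈ 8.5455 and Q = 305/11 ≈ 27.7273.
Expenditure moves from 9×25 = 225 to 8.5455×27.7273 = 236.9421; change = +11.94.

+11.94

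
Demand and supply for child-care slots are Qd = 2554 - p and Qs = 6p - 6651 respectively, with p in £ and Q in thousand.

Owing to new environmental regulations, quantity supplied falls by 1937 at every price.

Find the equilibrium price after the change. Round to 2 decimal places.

Solve the original market: 2554 - p = 6p - 6651, hence p = 1315 and Q = 1239.
With the change applied: demand Qd = 2554 - p, supply Qs = 6p - 8588.
Clearing the new market: 2554 - p = 6p - 8588, so p = 11142/7 ≈ 1591.7143 and Q = 6736/7 ≈ 962.2857.

1591.71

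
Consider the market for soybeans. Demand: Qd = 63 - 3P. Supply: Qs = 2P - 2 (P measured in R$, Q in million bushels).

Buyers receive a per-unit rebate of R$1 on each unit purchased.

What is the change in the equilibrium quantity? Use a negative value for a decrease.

Initially, 63 - 3P = 2P - 2, so 65 = 5P and P = 13, Q = 24.
Since buyers' out-of-pocket price is the market price minus the rebate, the effective demand curve becomes Qd = 66 - 3P.
Equate the new curves: 66 - 3P = 2P - 2, giving 68 = 5P, P = 13.6, Q = 25.2.
ΔQ = 25.2 − 24 = +1.2.

+1.2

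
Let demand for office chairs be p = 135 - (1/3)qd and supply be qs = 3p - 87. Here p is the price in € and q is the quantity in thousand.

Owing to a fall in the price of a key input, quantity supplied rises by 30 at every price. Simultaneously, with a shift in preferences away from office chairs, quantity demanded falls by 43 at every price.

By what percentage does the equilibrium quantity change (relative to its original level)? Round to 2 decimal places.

Initially, 405 - 3p = 3p - 87, so 492 = 6p and p = 82, q = 159.
The new curves are qd = 362 - 3p (demand) and qs = 3p - 57 (supply).
Clearing the new market: 362 - 3p = 3p - 57, so p = 419/6 ≈ 69.8333 and q = 152.5.
%Δq = (152.5 − 159) / 159 × 100 = -4.09%.

-4.09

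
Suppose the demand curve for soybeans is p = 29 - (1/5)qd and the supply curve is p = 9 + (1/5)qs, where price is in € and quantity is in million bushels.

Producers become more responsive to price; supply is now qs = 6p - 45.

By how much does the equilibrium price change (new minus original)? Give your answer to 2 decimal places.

Before the shock: 145 - 5p = 5p - 45 ⇒ 190 = 10p ⇒ p = 19, q = 50.
After the shift, demand is qd = 145 - 5p and supply is qs = 6p - 45.
Setting them equal: 145 - 5p = 6p - 45 → 190 = 11p, so p = 190/11 ≈ 17.2727 and q = 645/11 ≈ 58.6364.
Δp = 17.2727 − 19 = -1.73.

-1.73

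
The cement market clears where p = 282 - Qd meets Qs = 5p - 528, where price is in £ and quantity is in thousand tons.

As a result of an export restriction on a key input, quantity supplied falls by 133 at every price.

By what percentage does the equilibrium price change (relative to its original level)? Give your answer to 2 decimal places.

Original equilibrium: 282 - p = 5p - 528 gives 810 = 6p, so p = 135 and Q = 147.
After the shift, demand is Qd = 282 - p and supply is Qs = 5p - 661.
Equate the new curves: 282 - p = 5p - 661, giving 943 = 6p, p = 943/6 ≈ 157.1667, Q = 749/6 ≈ 124.8333.
%Δp = (157.1667 − 135) / 135 × 100 = +16.42%.

+16.42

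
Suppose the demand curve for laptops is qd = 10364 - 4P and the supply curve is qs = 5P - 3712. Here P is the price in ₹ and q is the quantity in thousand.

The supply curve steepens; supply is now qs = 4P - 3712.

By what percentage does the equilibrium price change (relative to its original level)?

Original equilibrium: 10364 - 4P = 5P - 3712 gives 14076 = 9P, so P = 1564 and q = 4108.
The new curves are qd = 10364 - 4P (demand) and qs = 4P - 3712 (supply).
Setting them equal: 10364 - 4P = 4P - 3712 → 14076 = 8P, so P = 1759.5 and q = 3326.
%ΔP = (1759.5 − 1564) / 1564 × 100 = +12.5%.

+12.5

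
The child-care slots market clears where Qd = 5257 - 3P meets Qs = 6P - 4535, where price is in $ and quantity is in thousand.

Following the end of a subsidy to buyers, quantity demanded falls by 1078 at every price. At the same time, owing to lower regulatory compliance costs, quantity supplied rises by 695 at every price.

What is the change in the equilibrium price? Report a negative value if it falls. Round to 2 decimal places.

Before the shock: 5257 - 3P = 6P - 4535 ⇒ 9792 = 9P ⇒ P = 1088, Q = 1993.
The new curves are Qd = 4179 - 3P (demand) and Qs = 6P - 3840 (supply).
Equate the new curves: 4179 - 3P = 6P - 3840, giving 8019 = 9P, P = 891, Q = 1506.
ΔP = 891 − 1088 = -197.00.

-197.00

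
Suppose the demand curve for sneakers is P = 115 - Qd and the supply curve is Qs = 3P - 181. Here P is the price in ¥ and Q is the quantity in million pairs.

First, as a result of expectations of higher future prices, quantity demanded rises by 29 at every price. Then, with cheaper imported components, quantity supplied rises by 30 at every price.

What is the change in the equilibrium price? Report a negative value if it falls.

-0.25

Initially, 115 - P = 3P - 181, so 296 = 4P and P = 74, Q = 41.
With the change applied: demand Qd = 144 - P, supply Qs = 3P - 151.
New equilibrium: 144 - P = 3P - 151 ⇒ 295 = 4P ⇒ P = 73.75, Q = 70.25.
ΔP = 73.75 − 74 = -0.25.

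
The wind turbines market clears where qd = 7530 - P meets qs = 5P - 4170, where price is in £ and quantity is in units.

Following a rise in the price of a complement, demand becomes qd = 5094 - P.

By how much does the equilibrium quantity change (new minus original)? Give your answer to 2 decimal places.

Solve the original market: 7530 - P = 5P - 4170, hence P = 1950 and q = 5580.
With the change applied: demand qd = 5094 - P, supply qs = 5P - 4170.
Equate the new curves: 5094 - P = 5P - 4170, giving 9264 = 6P, P = 1544, q = 3550.
Δq = 3550 − 5580 = -2030.00.

-2030.00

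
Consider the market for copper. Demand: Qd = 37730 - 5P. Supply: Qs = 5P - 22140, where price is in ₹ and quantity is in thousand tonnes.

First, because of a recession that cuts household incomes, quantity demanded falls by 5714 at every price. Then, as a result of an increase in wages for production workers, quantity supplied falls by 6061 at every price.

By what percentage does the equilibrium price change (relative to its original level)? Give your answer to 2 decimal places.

+0.58

Original equilibrium: 37730 - 5P = 5P - 22140 gives 59870 = 10P, so P = 5987 and Q = 7795.
With the change applied: demand Qd = 32016 - 5P, supply Qs = 5P - 28201.
Equate the new curves: 32016 - 5P = 5P - 28201, giving 60217 = 10P, P = 6021.7, Q = 1907.5.
%ΔP = (6021.7 − 5987) / 5987 × 100 = +0.58%.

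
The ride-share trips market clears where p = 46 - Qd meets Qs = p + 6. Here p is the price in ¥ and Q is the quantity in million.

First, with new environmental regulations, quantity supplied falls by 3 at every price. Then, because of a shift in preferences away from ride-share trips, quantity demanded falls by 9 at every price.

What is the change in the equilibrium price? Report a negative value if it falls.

Solve the original market: 46 - p = p + 6, hence p = 20 and Q = 26.
The new curves are Qd = 37 - p (demand) and Qs = p + 3 (supply).
New equilibrium: 37 - p = p + 3 ⇒ 34 = 2p ⇒ p = 17, Q = 20.
Δp = 17 − 20 = -3.

-3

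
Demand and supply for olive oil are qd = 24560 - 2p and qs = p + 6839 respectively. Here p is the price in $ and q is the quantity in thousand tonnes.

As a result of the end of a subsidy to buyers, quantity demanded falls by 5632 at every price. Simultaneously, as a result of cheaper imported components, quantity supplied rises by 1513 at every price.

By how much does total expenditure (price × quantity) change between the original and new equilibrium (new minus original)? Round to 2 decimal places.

-33419062.89

Solve the original market: 24560 - 2p = p + 6839, hence p = 5907 and q = 12746.
The new curves are qd = 18928 - 2p (demand) and qs = p + 8352 (supply).
New equilibrium: 18928 - 2p = p + 8352 ⇒ 10576 = 3p ⇒ p = 10576/3 ≈ 3525.3333, q = 35632/3 ≈ 11877.3333.
Expenditure moves from 5907×12746 = 75290622 to 3525.3333×11877.3333 = 41871559.1111; change = -33419062.89.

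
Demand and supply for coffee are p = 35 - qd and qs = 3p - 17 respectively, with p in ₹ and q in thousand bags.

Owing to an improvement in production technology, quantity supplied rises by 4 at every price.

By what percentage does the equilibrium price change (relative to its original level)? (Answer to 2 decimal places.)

-7.69

Before the shock: 35 - p = 3p - 17 ⇒ 52 = 4p ⇒ p = 13, q = 22.
After the shift, demand is qd = 35 - p and supply is qs = 3p - 13.
Clearing the new market: 35 - p = 3p - 13, so p = 12 and q = 23.
%Δp = (12 − 13) / 13 × 100 = -7.69%.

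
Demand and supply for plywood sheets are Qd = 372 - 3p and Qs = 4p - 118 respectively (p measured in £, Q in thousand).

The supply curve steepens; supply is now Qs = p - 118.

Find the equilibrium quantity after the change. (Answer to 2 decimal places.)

Initially, 372 - 3p = 4p - 118, so 490 = 7p and p = 70, Q = 162.
After the shift, demand is Qd = 372 - 3p and supply is Qs = p - 118.
Equate the new curves: 372 - 3p = p - 118, giving 490 = 4p, p = 122.5, Q = 4.5.

4.50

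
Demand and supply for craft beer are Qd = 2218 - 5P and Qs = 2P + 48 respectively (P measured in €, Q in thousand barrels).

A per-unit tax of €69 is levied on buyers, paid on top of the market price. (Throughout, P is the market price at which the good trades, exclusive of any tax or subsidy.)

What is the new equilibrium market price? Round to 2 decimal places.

Before the shock: 2218 - 5P = 2P + 48 ⇒ 2170 = 7P ⇒ P = 310, Q = 668.
Since buyers pay the price plus the tax, the effective demand curve becomes Qd = 1873 - 5P.
Setting them equal: 1873 - 5P = 2P + 48 → 1825 = 7P, so P = 1825/7 ≈ 260.7143 and Q = 3986/7 ≈ 569.4286.

260.71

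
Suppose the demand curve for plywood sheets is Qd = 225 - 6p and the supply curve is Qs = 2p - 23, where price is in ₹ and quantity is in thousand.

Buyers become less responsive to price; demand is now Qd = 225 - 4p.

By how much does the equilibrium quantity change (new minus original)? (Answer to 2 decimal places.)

+20.67

Solve the original market: 225 - 6p = 2p - 23, hence p = 31 and Q = 39.
The shock moves the curves to Qd = 225 - 4p and Qs = 2p - 23.
Setting them equal: 225 - 4p = 2p - 23 → 248 = 6p, so p = 124/3 ≈ 41.3333 and Q = 179/3 ≈ 59.6667.
ΔQ = 59.6667 − 39 = +20.67.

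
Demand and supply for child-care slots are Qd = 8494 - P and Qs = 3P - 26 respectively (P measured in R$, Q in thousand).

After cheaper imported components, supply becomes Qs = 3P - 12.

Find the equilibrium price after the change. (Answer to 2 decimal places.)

Before the shock: 8494 - P = 3P - 26 ⇒ 8520 = 4P ⇒ P = 2130, Q = 6364.
With the change applied: demand Qd = 8494 - P, supply Qs = 3P - 12.
Clearing the new market: 8494 - P = 3P - 12, so P = 2126.5 and Q = 6367.5.

2126.50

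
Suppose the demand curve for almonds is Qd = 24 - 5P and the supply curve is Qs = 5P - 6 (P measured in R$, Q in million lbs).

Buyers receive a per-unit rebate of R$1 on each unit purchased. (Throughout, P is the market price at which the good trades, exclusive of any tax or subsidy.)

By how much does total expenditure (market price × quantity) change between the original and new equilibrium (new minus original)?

+13.25

Initially, 24 - 5P = 5P - 6, so 30 = 10P and P = 3, Q = 9.
Since buyers' out-of-pocket price is the market price minus the rebate, the effective demand curve becomes Qd = 29 - 5P.
Setting them equal: 29 - 5P = 5P - 6 → 35 = 10P, so P = 3.5 and Q = 11.5.
Expenditure moves from 3×9 = 27 to 3.5×11.5 = 40.25; change = +13.25.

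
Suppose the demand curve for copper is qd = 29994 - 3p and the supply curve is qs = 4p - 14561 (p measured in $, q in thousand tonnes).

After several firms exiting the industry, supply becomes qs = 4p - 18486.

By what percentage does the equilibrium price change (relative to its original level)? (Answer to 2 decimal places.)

Solve the original market: 29994 - 3p = 4p - 14561, hence p = 6365 and q = 10899.
After the shift, demand is qd = 29994 - 3p and supply is qs = 4p - 18486.
Equate the new curves: 29994 - 3p = 4p - 18486, giving 48480 = 7p, p = 48480/7 ≈ 6925.7143, q = 64518/7 ≈ 9216.8571.
%Δp = (6925.7143 − 6365) / 6365 × 100 = +8.81%.

+8.81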